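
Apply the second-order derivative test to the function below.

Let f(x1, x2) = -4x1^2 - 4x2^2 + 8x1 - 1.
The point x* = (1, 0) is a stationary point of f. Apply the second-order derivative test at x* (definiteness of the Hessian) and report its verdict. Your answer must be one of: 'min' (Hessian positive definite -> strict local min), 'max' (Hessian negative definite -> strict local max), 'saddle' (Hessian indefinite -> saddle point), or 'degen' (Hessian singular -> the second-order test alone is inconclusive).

Compute the Hessian H = grad^2 f:
  H = [[-8, 0], [0, -8]]
Verify stationarity: grad f(x*) = H x* + g = (0, 0).
Eigenvalues of H: -8, -8.
Both eigenvalues < 0, so H is negative definite -> x* is a strict local max.

max


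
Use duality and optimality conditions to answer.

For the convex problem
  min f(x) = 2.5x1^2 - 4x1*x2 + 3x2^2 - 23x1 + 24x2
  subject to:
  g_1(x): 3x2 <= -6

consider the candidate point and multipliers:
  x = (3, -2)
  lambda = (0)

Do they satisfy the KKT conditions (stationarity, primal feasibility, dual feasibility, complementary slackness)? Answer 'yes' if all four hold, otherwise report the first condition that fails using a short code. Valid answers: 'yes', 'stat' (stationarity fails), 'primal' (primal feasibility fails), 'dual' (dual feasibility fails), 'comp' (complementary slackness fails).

Gradient of f: grad f(x) = Q x + c = (0, 0)
Constraint values g_i(x) = a_i^T x - b_i:
  g_1((3, -2)) = 0
Stationarity residual: grad f(x) + sum_i lambda_i a_i = (0, 0)
  -> stationarity OK
Primal feasibility (all g_i <= 0): OK
Dual feasibility (all lambda_i >= 0): OK
Complementary slackness (lambda_i * g_i(x) = 0 for all i): OK

Verdict: yes, KKT holds.

yes


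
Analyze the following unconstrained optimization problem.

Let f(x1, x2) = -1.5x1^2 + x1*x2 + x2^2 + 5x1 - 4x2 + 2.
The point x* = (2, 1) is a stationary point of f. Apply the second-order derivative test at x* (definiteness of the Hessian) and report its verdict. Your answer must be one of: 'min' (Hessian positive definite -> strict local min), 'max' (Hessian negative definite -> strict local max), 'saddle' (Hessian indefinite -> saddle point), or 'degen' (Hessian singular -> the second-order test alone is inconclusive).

Compute the Hessian H = grad^2 f:
  H = [[-3, 1], [1, 2]]
Verify stationarity: grad f(x*) = H x* + g = (0, 0).
Eigenvalues of H: -3.1926, 2.1926.
Eigenvalues have mixed signs, so H is indefinite -> x* is a saddle point.

saddle


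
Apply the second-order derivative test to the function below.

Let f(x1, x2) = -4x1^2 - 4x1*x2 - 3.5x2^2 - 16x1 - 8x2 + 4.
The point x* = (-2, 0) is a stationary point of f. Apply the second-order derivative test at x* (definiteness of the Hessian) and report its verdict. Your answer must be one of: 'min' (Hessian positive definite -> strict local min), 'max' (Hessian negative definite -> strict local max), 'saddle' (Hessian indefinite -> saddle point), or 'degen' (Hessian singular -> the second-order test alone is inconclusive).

Compute the Hessian H = grad^2 f:
  H = [[-8, -4], [-4, -7]]
Verify stationarity: grad f(x*) = H x* + g = (0, 0).
Eigenvalues of H: -11.5311, -3.4689.
Both eigenvalues < 0, so H is negative definite -> x* is a strict local max.

max


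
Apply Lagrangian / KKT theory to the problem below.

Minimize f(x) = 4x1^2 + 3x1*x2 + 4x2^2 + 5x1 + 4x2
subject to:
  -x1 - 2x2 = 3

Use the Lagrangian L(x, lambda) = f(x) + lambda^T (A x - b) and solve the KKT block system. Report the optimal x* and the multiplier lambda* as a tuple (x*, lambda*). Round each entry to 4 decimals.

Form the Lagrangian:
  L(x, lambda) = (1/2) x^T Q x + c^T x + lambda^T (A x - b)
Stationarity (grad_x L = 0): Q x + c + A^T lambda = 0.
Primal feasibility: A x = b.

This gives the KKT block system:
  [ Q   A^T ] [ x     ]   [-c ]
  [ A    0  ] [ lambda ] = [ b ]

Solving the linear system:
  x*      = (-0.6429, -1.1786)
  lambda* = (-3.6786)
  f(x*)   = 1.5536

x* = (-0.6429, -1.1786), lambda* = (-3.6786)


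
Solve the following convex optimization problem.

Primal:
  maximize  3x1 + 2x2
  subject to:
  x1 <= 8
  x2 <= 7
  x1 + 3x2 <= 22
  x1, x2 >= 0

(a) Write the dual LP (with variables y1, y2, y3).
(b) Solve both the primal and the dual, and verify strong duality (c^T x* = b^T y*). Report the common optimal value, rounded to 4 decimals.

The standard primal-dual pair for 'max c^T x s.t. A x <= b, x >= 0' is:
  Dual:  min b^T y  s.t.  A^T y >= c,  y >= 0.

So the dual LP is:
  minimize  8y1 + 7y2 + 22y3
  subject to:
    y1 + y3 >= 3
    y2 + 3y3 >= 2
    y1, y2, y3 >= 0

Solving the primal: x* = (8, 4.6667).
  primal value c^T x* = 33.3333.
Solving the dual: y* = (2.3333, 0, 0.6667).
  dual value b^T y* = 33.3333.
Strong duality: c^T x* = b^T y*. Confirmed.

33.3333


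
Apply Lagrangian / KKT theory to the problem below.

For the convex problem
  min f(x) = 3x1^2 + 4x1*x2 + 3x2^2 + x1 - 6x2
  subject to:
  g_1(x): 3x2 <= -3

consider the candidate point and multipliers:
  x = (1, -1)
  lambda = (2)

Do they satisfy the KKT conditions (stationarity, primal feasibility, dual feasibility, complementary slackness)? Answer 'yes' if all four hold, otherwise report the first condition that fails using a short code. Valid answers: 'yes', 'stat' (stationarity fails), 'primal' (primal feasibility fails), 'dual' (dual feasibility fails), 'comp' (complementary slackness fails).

Gradient of f: grad f(x) = Q x + c = (3, -8)
Constraint values g_i(x) = a_i^T x - b_i:
  g_1((1, -1)) = 0
Stationarity residual: grad f(x) + sum_i lambda_i a_i = (3, -2)
  -> stationarity FAILS
Primal feasibility (all g_i <= 0): OK
Dual feasibility (all lambda_i >= 0): OK
Complementary slackness (lambda_i * g_i(x) = 0 for all i): OK

Verdict: the first failing condition is stationarity -> stat.

stat


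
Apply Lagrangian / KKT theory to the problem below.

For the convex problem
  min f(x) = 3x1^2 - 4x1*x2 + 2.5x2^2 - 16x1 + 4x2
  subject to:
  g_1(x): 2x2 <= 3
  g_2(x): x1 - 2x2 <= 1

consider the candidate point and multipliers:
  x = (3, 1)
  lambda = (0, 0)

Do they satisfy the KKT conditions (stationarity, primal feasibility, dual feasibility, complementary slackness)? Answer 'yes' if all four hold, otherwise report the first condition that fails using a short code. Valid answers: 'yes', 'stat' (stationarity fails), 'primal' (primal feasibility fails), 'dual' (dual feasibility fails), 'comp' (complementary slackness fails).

Gradient of f: grad f(x) = Q x + c = (-2, -3)
Constraint values g_i(x) = a_i^T x - b_i:
  g_1((3, 1)) = -1
  g_2((3, 1)) = 0
Stationarity residual: grad f(x) + sum_i lambda_i a_i = (-2, -3)
  -> stationarity FAILS
Primal feasibility (all g_i <= 0): OK
Dual feasibility (all lambda_i >= 0): OK
Complementary slackness (lambda_i * g_i(x) = 0 for all i): OK

Verdict: the first failing condition is stationarity -> stat.

stat


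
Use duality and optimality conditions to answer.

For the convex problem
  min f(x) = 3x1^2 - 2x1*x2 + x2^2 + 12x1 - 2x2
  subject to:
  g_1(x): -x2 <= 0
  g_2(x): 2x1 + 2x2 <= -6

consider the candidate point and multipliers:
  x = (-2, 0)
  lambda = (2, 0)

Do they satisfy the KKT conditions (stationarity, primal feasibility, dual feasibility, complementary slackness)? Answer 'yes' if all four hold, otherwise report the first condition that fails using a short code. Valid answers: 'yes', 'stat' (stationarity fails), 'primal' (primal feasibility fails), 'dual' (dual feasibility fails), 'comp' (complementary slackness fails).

Gradient of f: grad f(x) = Q x + c = (0, 2)
Constraint values g_i(x) = a_i^T x - b_i:
  g_1((-2, 0)) = 0
  g_2((-2, 0)) = 2
Stationarity residual: grad f(x) + sum_i lambda_i a_i = (0, 0)
  -> stationarity OK
Primal feasibility (all g_i <= 0): FAILS
Dual feasibility (all lambda_i >= 0): OK
Complementary slackness (lambda_i * g_i(x) = 0 for all i): OK

Verdict: the first failing condition is primal_feasibility -> primal.

primal


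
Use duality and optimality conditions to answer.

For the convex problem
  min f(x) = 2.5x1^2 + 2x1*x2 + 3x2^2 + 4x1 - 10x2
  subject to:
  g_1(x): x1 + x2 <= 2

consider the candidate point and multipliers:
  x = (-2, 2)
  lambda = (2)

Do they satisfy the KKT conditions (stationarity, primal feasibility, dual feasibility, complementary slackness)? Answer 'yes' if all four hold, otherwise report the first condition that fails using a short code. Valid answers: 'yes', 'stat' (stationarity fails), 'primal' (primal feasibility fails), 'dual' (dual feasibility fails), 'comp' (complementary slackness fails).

Gradient of f: grad f(x) = Q x + c = (-2, -2)
Constraint values g_i(x) = a_i^T x - b_i:
  g_1((-2, 2)) = -2
Stationarity residual: grad f(x) + sum_i lambda_i a_i = (0, 0)
  -> stationarity OK
Primal feasibility (all g_i <= 0): OK
Dual feasibility (all lambda_i >= 0): OK
Complementary slackness (lambda_i * g_i(x) = 0 for all i): FAILS

Verdict: the first failing condition is complementary_slackness -> comp.

comp


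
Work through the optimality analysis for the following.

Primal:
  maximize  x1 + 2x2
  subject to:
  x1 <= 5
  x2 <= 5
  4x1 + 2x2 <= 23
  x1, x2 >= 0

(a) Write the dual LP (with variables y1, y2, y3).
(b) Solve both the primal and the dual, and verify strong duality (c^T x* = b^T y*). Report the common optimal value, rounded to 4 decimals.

The standard primal-dual pair for 'max c^T x s.t. A x <= b, x >= 0' is:
  Dual:  min b^T y  s.t.  A^T y >= c,  y >= 0.

So the dual LP is:
  minimize  5y1 + 5y2 + 23y3
  subject to:
    y1 + 4y3 >= 1
    y2 + 2y3 >= 2
    y1, y2, y3 >= 0

Solving the primal: x* = (3.25, 5).
  primal value c^T x* = 13.25.
Solving the dual: y* = (0, 1.5, 0.25).
  dual value b^T y* = 13.25.
Strong duality: c^T x* = b^T y*. Confirmed.

13.25


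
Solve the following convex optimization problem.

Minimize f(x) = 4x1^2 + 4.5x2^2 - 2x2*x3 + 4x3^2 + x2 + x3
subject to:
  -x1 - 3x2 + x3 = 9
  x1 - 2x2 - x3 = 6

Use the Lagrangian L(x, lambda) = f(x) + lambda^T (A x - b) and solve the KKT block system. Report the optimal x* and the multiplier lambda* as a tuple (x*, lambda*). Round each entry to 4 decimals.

Form the Lagrangian:
  L(x, lambda) = (1/2) x^T Q x + c^T x + lambda^T (A x - b)
Stationarity (grad_x L = 0): Q x + c + A^T lambda = 0.
Primal feasibility: A x = b.

This gives the KKT block system:
  [ Q   A^T ] [ x     ]   [-c ]
  [ A    0  ] [ lambda ] = [ b ]

Solving the linear system:
  x*      = (-0.4375, -3, -0.4375)
  lambda* = (-6.425, -2.925)
  f(x*)   = 35.9688

x* = (-0.4375, -3, -0.4375), lambda* = (-6.425, -2.925)


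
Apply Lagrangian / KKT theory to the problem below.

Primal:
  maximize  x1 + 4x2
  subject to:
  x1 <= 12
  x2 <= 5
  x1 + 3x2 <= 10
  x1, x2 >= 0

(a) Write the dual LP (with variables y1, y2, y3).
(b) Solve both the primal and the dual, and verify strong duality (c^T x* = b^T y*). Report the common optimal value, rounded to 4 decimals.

The standard primal-dual pair for 'max c^T x s.t. A x <= b, x >= 0' is:
  Dual:  min b^T y  s.t.  A^T y >= c,  y >= 0.

So the dual LP is:
  minimize  12y1 + 5y2 + 10y3
  subject to:
    y1 + y3 >= 1
    y2 + 3y3 >= 4
    y1, y2, y3 >= 0

Solving the primal: x* = (0, 3.3333).
  primal value c^T x* = 13.3333.
Solving the dual: y* = (0, 0, 1.3333).
  dual value b^T y* = 13.3333.
Strong duality: c^T x* = b^T y*. Confirmed.

13.3333


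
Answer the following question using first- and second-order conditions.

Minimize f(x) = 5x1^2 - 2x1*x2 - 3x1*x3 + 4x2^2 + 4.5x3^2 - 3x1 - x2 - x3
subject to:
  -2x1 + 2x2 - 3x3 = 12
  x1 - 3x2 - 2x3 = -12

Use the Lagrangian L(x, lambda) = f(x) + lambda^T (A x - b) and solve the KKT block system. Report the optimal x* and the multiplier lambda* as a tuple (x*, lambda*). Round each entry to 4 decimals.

Form the Lagrangian:
  L(x, lambda) = (1/2) x^T Q x + c^T x + lambda^T (A x - b)
Stationarity (grad_x L = 0): Q x + c + A^T lambda = 0.
Primal feasibility: A x = b.

This gives the KKT block system:
  [ Q   A^T ] [ x     ]   [-c ]
  [ A    0  ] [ lambda ] = [ b ]

Solving the linear system:
  x*      = (-0.9908, 4.0819, -0.6182)
  lambda* = (-6.0037, 7.2098)
  f(x*)   = 79.035

x* = (-0.9908, 4.0819, -0.6182), lambda* = (-6.0037, 7.2098)


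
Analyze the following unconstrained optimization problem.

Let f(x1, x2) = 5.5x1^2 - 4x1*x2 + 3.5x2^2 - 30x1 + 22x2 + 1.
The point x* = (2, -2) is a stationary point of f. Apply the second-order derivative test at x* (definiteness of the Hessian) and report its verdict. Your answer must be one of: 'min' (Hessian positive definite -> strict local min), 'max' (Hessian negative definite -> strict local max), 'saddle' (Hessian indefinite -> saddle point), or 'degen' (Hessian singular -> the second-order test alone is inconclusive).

Compute the Hessian H = grad^2 f:
  H = [[11, -4], [-4, 7]]
Verify stationarity: grad f(x*) = H x* + g = (0, 0).
Eigenvalues of H: 4.5279, 13.4721.
Both eigenvalues > 0, so H is positive definite -> x* is a strict local min.

min


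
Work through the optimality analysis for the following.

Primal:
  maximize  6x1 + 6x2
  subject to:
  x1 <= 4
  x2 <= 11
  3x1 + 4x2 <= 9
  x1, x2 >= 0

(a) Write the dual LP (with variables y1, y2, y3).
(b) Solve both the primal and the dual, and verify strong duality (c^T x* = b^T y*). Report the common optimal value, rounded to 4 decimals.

The standard primal-dual pair for 'max c^T x s.t. A x <= b, x >= 0' is:
  Dual:  min b^T y  s.t.  A^T y >= c,  y >= 0.

So the dual LP is:
  minimize  4y1 + 11y2 + 9y3
  subject to:
    y1 + 3y3 >= 6
    y2 + 4y3 >= 6
    y1, y2, y3 >= 0

Solving the primal: x* = (3, 0).
  primal value c^T x* = 18.
Solving the dual: y* = (0, 0, 2).
  dual value b^T y* = 18.
Strong duality: c^T x* = b^T y*. Confirmed.

18


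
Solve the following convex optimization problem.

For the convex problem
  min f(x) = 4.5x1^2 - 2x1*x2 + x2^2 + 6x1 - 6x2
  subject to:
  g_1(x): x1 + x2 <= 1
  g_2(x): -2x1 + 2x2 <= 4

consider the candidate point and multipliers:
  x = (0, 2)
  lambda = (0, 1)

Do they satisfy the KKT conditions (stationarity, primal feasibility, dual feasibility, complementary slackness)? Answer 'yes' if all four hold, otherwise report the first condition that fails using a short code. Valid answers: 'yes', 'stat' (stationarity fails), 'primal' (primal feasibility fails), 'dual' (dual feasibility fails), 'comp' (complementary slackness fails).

Gradient of f: grad f(x) = Q x + c = (2, -2)
Constraint values g_i(x) = a_i^T x - b_i:
  g_1((0, 2)) = 1
  g_2((0, 2)) = 0
Stationarity residual: grad f(x) + sum_i lambda_i a_i = (0, 0)
  -> stationarity OK
Primal feasibility (all g_i <= 0): FAILS
Dual feasibility (all lambda_i >= 0): OK
Complementary slackness (lambda_i * g_i(x) = 0 for all i): OK

Verdict: the first failing condition is primal_feasibility -> primal.

primal


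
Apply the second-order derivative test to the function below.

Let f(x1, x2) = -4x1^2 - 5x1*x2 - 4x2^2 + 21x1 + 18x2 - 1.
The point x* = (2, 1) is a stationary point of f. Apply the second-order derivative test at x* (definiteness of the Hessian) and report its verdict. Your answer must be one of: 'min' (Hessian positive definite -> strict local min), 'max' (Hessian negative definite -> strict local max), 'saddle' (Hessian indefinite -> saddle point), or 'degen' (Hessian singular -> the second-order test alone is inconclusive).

Compute the Hessian H = grad^2 f:
  H = [[-8, -5], [-5, -8]]
Verify stationarity: grad f(x*) = H x* + g = (0, 0).
Eigenvalues of H: -13, -3.
Both eigenvalues < 0, so H is negative definite -> x* is a strict local max.

max


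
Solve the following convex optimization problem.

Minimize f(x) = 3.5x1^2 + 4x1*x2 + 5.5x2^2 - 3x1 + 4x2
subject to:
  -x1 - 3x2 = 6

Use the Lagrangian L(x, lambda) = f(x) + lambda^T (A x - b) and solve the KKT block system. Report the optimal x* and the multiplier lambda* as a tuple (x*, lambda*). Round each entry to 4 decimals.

Form the Lagrangian:
  L(x, lambda) = (1/2) x^T Q x + c^T x + lambda^T (A x - b)
Stationarity (grad_x L = 0): Q x + c + A^T lambda = 0.
Primal feasibility: A x = b.

This gives the KKT block system:
  [ Q   A^T ] [ x     ]   [-c ]
  [ A    0  ] [ lambda ] = [ b ]

Solving the linear system:
  x*      = (0.9, -2.3)
  lambda* = (-5.9)
  f(x*)   = 11.75

x* = (0.9, -2.3), lambda* = (-5.9)


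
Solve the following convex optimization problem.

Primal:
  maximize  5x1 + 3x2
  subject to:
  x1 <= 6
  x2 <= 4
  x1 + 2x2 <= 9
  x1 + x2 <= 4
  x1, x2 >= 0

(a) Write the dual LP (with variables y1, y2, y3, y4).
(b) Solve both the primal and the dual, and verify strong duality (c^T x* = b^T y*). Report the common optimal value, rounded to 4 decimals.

The standard primal-dual pair for 'max c^T x s.t. A x <= b, x >= 0' is:
  Dual:  min b^T y  s.t.  A^T y >= c,  y >= 0.

So the dual LP is:
  minimize  6y1 + 4y2 + 9y3 + 4y4
  subject to:
    y1 + y3 + y4 >= 5
    y2 + 2y3 + y4 >= 3
    y1, y2, y3, y4 >= 0

Solving the primal: x* = (4, 0).
  primal value c^T x* = 20.
Solving the dual: y* = (0, 0, 0, 5).
  dual value b^T y* = 20.
Strong duality: c^T x* = b^T y*. Confirmed.

20


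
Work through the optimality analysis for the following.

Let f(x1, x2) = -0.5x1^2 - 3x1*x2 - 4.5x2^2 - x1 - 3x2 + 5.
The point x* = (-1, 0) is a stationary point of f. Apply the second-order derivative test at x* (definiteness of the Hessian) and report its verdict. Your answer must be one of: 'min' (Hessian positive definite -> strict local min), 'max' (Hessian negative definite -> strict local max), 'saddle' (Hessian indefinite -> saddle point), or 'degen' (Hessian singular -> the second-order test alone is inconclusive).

Compute the Hessian H = grad^2 f:
  H = [[-1, -3], [-3, -9]]
Verify stationarity: grad f(x*) = H x* + g = (0, 0).
Eigenvalues of H: -10, 0.
H has a zero eigenvalue (singular; negative semidefinite but not definite), so H is neither positive definite, negative definite, nor indefinite. The second-order test alone is inconclusive -> degen.
(Indeed, f is constant along the null direction of H through x*, so x* is not a strict local extremum.)

degen


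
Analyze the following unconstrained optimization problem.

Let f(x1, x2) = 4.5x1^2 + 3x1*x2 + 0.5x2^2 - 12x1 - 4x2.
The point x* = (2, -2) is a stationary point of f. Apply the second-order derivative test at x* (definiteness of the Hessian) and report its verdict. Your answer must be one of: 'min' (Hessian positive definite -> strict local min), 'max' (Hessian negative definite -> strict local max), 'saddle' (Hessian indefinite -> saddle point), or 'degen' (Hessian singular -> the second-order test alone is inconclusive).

Compute the Hessian H = grad^2 f:
  H = [[9, 3], [3, 1]]
Verify stationarity: grad f(x*) = H x* + g = (0, 0).
Eigenvalues of H: 0, 10.
H has a zero eigenvalue (singular; positive semidefinite but not definite), so H is neither positive definite, negative definite, nor indefinite. The second-order test alone is inconclusive -> degen.
(Indeed, f is constant along the null direction of H through x*, so x* is not a strict local extremum.)

degen


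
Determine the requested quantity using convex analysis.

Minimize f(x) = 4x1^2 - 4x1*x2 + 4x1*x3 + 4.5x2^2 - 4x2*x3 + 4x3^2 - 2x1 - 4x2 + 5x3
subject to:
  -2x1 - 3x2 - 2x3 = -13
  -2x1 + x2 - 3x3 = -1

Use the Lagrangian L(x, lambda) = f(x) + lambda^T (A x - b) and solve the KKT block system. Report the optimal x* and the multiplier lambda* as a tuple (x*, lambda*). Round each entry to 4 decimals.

Form the Lagrangian:
  L(x, lambda) = (1/2) x^T Q x + c^T x + lambda^T (A x - b)
Stationarity (grad_x L = 0): Q x + c + A^T lambda = 0.
Primal feasibility: A x = b.

This gives the KKT block system:
  [ Q   A^T ] [ x     ]   [-c ]
  [ A    0  ] [ lambda ] = [ b ]

Solving the linear system:
  x*      = (2.2047, 2.9628, -0.1488)
  lambda* = (4.0093, -2.414)
  f(x*)   = 16.3512

x* = (2.2047, 2.9628, -0.1488), lambda* = (4.0093, -2.414)


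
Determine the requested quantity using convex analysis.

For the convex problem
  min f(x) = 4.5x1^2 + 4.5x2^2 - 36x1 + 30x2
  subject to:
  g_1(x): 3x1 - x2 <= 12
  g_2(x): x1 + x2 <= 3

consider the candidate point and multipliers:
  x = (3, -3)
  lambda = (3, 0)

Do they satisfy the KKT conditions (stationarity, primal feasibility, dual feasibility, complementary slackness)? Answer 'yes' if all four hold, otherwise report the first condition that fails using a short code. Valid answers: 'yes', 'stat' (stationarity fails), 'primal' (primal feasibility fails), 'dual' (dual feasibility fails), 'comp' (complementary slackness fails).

Gradient of f: grad f(x) = Q x + c = (-9, 3)
Constraint values g_i(x) = a_i^T x - b_i:
  g_1((3, -3)) = 0
  g_2((3, -3)) = -3
Stationarity residual: grad f(x) + sum_i lambda_i a_i = (0, 0)
  -> stationarity OK
Primal feasibility (all g_i <= 0): OK
Dual feasibility (all lambda_i >= 0): OK
Complementary slackness (lambda_i * g_i(x) = 0 for all i): OK

Verdict: yes, KKT holds.

yes


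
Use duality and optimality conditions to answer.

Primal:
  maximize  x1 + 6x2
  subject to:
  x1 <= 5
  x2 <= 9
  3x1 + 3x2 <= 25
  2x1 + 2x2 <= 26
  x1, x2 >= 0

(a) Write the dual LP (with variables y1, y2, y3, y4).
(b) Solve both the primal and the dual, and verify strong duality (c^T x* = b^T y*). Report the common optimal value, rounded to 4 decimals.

The standard primal-dual pair for 'max c^T x s.t. A x <= b, x >= 0' is:
  Dual:  min b^T y  s.t.  A^T y >= c,  y >= 0.

So the dual LP is:
  minimize  5y1 + 9y2 + 25y3 + 26y4
  subject to:
    y1 + 3y3 + 2y4 >= 1
    y2 + 3y3 + 2y4 >= 6
    y1, y2, y3, y4 >= 0

Solving the primal: x* = (0, 8.3333).
  primal value c^T x* = 50.
Solving the dual: y* = (0, 0, 2, 0).
  dual value b^T y* = 50.
Strong duality: c^T x* = b^T y*. Confirmed.

50


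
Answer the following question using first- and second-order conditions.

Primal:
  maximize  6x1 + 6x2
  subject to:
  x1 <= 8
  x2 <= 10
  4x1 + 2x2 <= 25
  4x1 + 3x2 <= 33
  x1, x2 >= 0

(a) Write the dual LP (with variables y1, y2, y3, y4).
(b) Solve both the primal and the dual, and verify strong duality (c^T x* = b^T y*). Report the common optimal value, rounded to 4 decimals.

The standard primal-dual pair for 'max c^T x s.t. A x <= b, x >= 0' is:
  Dual:  min b^T y  s.t.  A^T y >= c,  y >= 0.

So the dual LP is:
  minimize  8y1 + 10y2 + 25y3 + 33y4
  subject to:
    y1 + 4y3 + 4y4 >= 6
    y2 + 2y3 + 3y4 >= 6
    y1, y2, y3, y4 >= 0

Solving the primal: x* = (0.75, 10).
  primal value c^T x* = 64.5.
Solving the dual: y* = (0, 1.5, 0, 1.5).
  dual value b^T y* = 64.5.
Strong duality: c^T x* = b^T y*. Confirmed.

64.5


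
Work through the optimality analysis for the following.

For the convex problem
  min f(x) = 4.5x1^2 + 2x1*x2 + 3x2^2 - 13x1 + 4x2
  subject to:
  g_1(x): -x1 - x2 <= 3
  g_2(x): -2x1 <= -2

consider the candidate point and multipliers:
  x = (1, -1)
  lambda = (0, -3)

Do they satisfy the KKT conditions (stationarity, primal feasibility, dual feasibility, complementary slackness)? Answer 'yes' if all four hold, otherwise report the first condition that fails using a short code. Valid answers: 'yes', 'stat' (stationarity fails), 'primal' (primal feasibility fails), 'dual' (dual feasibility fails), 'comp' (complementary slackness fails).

Gradient of f: grad f(x) = Q x + c = (-6, 0)
Constraint values g_i(x) = a_i^T x - b_i:
  g_1((1, -1)) = -3
  g_2((1, -1)) = 0
Stationarity residual: grad f(x) + sum_i lambda_i a_i = (0, 0)
  -> stationarity OK
Primal feasibility (all g_i <= 0): OK
Dual feasibility (all lambda_i >= 0): FAILS
Complementary slackness (lambda_i * g_i(x) = 0 for all i): OK

Verdict: the first failing condition is dual_feasibility -> dual.

dual


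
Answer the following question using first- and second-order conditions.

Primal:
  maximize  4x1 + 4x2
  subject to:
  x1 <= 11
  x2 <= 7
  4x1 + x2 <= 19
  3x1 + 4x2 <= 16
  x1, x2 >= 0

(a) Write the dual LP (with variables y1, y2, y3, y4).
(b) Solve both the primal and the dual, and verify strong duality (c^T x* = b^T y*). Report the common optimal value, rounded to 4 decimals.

The standard primal-dual pair for 'max c^T x s.t. A x <= b, x >= 0' is:
  Dual:  min b^T y  s.t.  A^T y >= c,  y >= 0.

So the dual LP is:
  minimize  11y1 + 7y2 + 19y3 + 16y4
  subject to:
    y1 + 4y3 + 3y4 >= 4
    y2 + y3 + 4y4 >= 4
    y1, y2, y3, y4 >= 0

Solving the primal: x* = (4.6154, 0.5385).
  primal value c^T x* = 20.6154.
Solving the dual: y* = (0, 0, 0.3077, 0.9231).
  dual value b^T y* = 20.6154.
Strong duality: c^T x* = b^T y*. Confirmed.

20.6154


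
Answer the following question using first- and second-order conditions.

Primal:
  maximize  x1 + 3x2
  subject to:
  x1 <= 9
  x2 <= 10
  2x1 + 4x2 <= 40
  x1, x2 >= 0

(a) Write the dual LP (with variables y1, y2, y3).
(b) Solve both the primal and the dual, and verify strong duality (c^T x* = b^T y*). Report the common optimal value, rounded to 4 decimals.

The standard primal-dual pair for 'max c^T x s.t. A x <= b, x >= 0' is:
  Dual:  min b^T y  s.t.  A^T y >= c,  y >= 0.

So the dual LP is:
  minimize  9y1 + 10y2 + 40y3
  subject to:
    y1 + 2y3 >= 1
    y2 + 4y3 >= 3
    y1, y2, y3 >= 0

Solving the primal: x* = (0, 10).
  primal value c^T x* = 30.
Solving the dual: y* = (0, 0, 0.75).
  dual value b^T y* = 30.
Strong duality: c^T x* = b^T y*. Confirmed.

30


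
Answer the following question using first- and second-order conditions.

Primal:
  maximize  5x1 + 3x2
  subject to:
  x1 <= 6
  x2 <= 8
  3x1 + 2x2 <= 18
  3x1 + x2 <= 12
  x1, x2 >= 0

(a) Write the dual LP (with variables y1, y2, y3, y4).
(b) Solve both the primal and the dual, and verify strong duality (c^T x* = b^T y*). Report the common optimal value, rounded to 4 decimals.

The standard primal-dual pair for 'max c^T x s.t. A x <= b, x >= 0' is:
  Dual:  min b^T y  s.t.  A^T y >= c,  y >= 0.

So the dual LP is:
  minimize  6y1 + 8y2 + 18y3 + 12y4
  subject to:
    y1 + 3y3 + 3y4 >= 5
    y2 + 2y3 + y4 >= 3
    y1, y2, y3, y4 >= 0

Solving the primal: x* = (2, 6).
  primal value c^T x* = 28.
Solving the dual: y* = (0, 0, 1.3333, 0.3333).
  dual value b^T y* = 28.
Strong duality: c^T x* = b^T y*. Confirmed.

28


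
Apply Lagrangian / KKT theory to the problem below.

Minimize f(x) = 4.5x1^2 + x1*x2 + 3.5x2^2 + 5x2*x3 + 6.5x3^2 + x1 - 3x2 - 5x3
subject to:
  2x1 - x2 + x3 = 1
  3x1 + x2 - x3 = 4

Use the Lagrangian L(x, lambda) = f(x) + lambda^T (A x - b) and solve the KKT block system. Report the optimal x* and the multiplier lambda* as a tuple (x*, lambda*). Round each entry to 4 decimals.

Form the Lagrangian:
  L(x, lambda) = (1/2) x^T Q x + c^T x + lambda^T (A x - b)
Stationarity (grad_x L = 0): Q x + c + A^T lambda = 0.
Primal feasibility: A x = b.

This gives the KKT block system:
  [ Q   A^T ] [ x     ]   [-c ]
  [ A    0  ] [ lambda ] = [ b ]

Solving the linear system:
  x*      = (1, 0.8333, -0.1667)
  lambda* = (-0.3667, -3.3667)
  f(x*)   = 6.5833

x* = (1, 0.8333, -0.1667), lambda* = (-0.3667, -3.3667)


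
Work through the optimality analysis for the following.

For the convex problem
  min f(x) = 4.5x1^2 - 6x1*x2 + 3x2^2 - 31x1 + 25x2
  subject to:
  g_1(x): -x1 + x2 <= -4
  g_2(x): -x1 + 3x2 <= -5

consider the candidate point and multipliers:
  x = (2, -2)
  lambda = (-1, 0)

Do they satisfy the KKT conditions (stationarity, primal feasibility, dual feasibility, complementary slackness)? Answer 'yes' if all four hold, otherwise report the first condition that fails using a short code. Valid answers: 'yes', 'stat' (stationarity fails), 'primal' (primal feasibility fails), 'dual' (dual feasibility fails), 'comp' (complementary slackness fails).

Gradient of f: grad f(x) = Q x + c = (-1, 1)
Constraint values g_i(x) = a_i^T x - b_i:
  g_1((2, -2)) = 0
  g_2((2, -2)) = -3
Stationarity residual: grad f(x) + sum_i lambda_i a_i = (0, 0)
  -> stationarity OK
Primal feasibility (all g_i <= 0): OK
Dual feasibility (all lambda_i >= 0): FAILS
Complementary slackness (lambda_i * g_i(x) = 0 for all i): OK

Verdict: the first failing condition is dual_feasibility -> dual.

dual


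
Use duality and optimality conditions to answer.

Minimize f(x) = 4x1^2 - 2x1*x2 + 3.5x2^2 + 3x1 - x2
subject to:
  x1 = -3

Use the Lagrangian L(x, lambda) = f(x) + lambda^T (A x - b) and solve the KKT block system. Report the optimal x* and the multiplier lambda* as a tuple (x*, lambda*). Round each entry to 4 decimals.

Form the Lagrangian:
  L(x, lambda) = (1/2) x^T Q x + c^T x + lambda^T (A x - b)
Stationarity (grad_x L = 0): Q x + c + A^T lambda = 0.
Primal feasibility: A x = b.

This gives the KKT block system:
  [ Q   A^T ] [ x     ]   [-c ]
  [ A    0  ] [ lambda ] = [ b ]

Solving the linear system:
  x*      = (-3, -0.7143)
  lambda* = (19.5714)
  f(x*)   = 25.2143

x* = (-3, -0.7143), lambda* = (19.5714)


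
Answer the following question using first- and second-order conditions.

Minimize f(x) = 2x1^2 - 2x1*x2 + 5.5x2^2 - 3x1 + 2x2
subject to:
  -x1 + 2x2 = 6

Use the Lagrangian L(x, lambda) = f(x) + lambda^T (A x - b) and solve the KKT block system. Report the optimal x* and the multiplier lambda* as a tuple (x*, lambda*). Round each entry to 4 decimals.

Form the Lagrangian:
  L(x, lambda) = (1/2) x^T Q x + c^T x + lambda^T (A x - b)
Stationarity (grad_x L = 0): Q x + c + A^T lambda = 0.
Primal feasibility: A x = b.

This gives the KKT block system:
  [ Q   A^T ] [ x     ]   [-c ]
  [ A    0  ] [ lambda ] = [ b ]

Solving the linear system:
  x*      = (-1.7895, 2.1053)
  lambda* = (-14.3684)
  f(x*)   = 47.8947

x* = (-1.7895, 2.1053), lambda* = (-14.3684)


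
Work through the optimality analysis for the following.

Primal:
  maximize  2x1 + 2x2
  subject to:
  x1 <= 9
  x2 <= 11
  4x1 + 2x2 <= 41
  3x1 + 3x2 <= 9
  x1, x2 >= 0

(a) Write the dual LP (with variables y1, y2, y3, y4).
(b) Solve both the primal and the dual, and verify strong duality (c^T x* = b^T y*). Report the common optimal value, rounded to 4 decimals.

The standard primal-dual pair for 'max c^T x s.t. A x <= b, x >= 0' is:
  Dual:  min b^T y  s.t.  A^T y >= c,  y >= 0.

So the dual LP is:
  minimize  9y1 + 11y2 + 41y3 + 9y4
  subject to:
    y1 + 4y3 + 3y4 >= 2
    y2 + 2y3 + 3y4 >= 2
    y1, y2, y3, y4 >= 0

Solving the primal: x* = (3, 0).
  primal value c^T x* = 6.
Solving the dual: y* = (0, 0, 0, 0.6667).
  dual value b^T y* = 6.
Strong duality: c^T x* = b^T y*. Confirmed.

6


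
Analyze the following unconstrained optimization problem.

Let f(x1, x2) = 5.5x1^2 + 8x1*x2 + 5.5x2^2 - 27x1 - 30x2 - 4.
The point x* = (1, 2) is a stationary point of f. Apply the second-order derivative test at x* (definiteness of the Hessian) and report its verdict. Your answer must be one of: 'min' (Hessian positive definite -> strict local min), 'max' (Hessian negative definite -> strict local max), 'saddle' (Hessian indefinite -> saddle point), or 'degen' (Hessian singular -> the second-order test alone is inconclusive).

Compute the Hessian H = grad^2 f:
  H = [[11, 8], [8, 11]]
Verify stationarity: grad f(x*) = H x* + g = (0, 0).
Eigenvalues of H: 3, 19.
Both eigenvalues > 0, so H is positive definite -> x* is a strict local min.

min


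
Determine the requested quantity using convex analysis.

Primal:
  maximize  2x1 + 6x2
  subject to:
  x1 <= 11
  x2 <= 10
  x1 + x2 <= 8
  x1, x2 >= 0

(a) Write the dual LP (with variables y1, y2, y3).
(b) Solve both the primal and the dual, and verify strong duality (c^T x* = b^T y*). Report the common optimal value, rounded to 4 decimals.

The standard primal-dual pair for 'max c^T x s.t. A x <= b, x >= 0' is:
  Dual:  min b^T y  s.t.  A^T y >= c,  y >= 0.

So the dual LP is:
  minimize  11y1 + 10y2 + 8y3
  subject to:
    y1 + y3 >= 2
    y2 + y3 >= 6
    y1, y2, y3 >= 0

Solving the primal: x* = (0, 8).
  primal value c^T x* = 48.
Solving the dual: y* = (0, 0, 6).
  dual value b^T y* = 48.
Strong duality: c^T x* = b^T y*. Confirmed.

48


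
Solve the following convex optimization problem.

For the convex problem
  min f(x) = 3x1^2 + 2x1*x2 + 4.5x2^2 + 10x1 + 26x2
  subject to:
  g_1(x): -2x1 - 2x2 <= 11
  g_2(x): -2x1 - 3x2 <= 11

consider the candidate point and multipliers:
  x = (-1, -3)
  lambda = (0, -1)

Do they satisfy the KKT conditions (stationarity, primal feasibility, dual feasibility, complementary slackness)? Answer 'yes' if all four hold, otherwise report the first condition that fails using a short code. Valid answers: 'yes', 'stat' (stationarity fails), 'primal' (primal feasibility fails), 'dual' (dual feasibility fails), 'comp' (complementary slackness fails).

Gradient of f: grad f(x) = Q x + c = (-2, -3)
Constraint values g_i(x) = a_i^T x - b_i:
  g_1((-1, -3)) = -3
  g_2((-1, -3)) = 0
Stationarity residual: grad f(x) + sum_i lambda_i a_i = (0, 0)
  -> stationarity OK
Primal feasibility (all g_i <= 0): OK
Dual feasibility (all lambda_i >= 0): FAILS
Complementary slackness (lambda_i * g_i(x) = 0 for all i): OK

Verdict: the first failing condition is dual_feasibility -> dual.

dual


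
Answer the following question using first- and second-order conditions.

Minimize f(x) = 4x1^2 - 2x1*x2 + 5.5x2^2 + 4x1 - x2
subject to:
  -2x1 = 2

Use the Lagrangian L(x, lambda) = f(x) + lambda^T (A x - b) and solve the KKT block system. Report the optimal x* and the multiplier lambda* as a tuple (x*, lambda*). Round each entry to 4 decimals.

Form the Lagrangian:
  L(x, lambda) = (1/2) x^T Q x + c^T x + lambda^T (A x - b)
Stationarity (grad_x L = 0): Q x + c + A^T lambda = 0.
Primal feasibility: A x = b.

This gives the KKT block system:
  [ Q   A^T ] [ x     ]   [-c ]
  [ A    0  ] [ lambda ] = [ b ]

Solving the linear system:
  x*      = (-1, -0.0909)
  lambda* = (-1.9091)
  f(x*)   = -0.0455

x* = (-1, -0.0909), lambda* = (-1.9091)


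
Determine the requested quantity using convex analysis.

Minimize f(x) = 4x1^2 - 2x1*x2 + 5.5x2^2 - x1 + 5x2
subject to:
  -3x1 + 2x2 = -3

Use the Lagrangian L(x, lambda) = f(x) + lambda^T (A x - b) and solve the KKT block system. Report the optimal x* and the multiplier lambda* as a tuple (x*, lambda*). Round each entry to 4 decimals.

Form the Lagrangian:
  L(x, lambda) = (1/2) x^T Q x + c^T x + lambda^T (A x - b)
Stationarity (grad_x L = 0): Q x + c + A^T lambda = 0.
Primal feasibility: A x = b.

This gives the KKT block system:
  [ Q   A^T ] [ x     ]   [-c ]
  [ A    0  ] [ lambda ] = [ b ]

Solving the linear system:
  x*      = (0.5701, -0.6449)
  lambda* = (1.6168)
  f(x*)   = 0.528

x* = (0.5701, -0.6449), lambda* = (1.6168)


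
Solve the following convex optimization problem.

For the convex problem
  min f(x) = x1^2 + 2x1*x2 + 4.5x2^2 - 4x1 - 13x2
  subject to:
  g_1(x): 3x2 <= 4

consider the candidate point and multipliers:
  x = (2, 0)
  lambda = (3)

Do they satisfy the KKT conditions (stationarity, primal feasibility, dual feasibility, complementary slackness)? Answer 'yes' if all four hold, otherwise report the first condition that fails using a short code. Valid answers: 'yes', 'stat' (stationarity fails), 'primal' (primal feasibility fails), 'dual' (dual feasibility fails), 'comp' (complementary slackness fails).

Gradient of f: grad f(x) = Q x + c = (0, -9)
Constraint values g_i(x) = a_i^T x - b_i:
  g_1((2, 0)) = -4
Stationarity residual: grad f(x) + sum_i lambda_i a_i = (0, 0)
  -> stationarity OK
Primal feasibility (all g_i <= 0): OK
Dual feasibility (all lambda_i >= 0): OK
Complementary slackness (lambda_i * g_i(x) = 0 for all i): FAILS

Verdict: the first failing condition is complementary_slackness -> comp.

comp


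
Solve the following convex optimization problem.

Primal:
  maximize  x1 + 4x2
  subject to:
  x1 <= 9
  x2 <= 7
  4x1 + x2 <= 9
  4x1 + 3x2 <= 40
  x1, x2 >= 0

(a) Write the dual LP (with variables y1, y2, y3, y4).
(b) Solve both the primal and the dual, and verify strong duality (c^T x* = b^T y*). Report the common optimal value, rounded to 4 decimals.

The standard primal-dual pair for 'max c^T x s.t. A x <= b, x >= 0' is:
  Dual:  min b^T y  s.t.  A^T y >= c,  y >= 0.

So the dual LP is:
  minimize  9y1 + 7y2 + 9y3 + 40y4
  subject to:
    y1 + 4y3 + 4y4 >= 1
    y2 + y3 + 3y4 >= 4
    y1, y2, y3, y4 >= 0

Solving the primal: x* = (0.5, 7).
  primal value c^T x* = 28.5.
Solving the dual: y* = (0, 3.75, 0.25, 0).
  dual value b^T y* = 28.5.
Strong duality: c^T x* = b^T y*. Confirmed.

28.5


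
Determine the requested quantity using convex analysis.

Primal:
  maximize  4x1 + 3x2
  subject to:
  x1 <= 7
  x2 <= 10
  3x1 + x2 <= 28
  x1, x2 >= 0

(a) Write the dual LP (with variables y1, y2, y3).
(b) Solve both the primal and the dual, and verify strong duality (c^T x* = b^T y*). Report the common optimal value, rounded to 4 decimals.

The standard primal-dual pair for 'max c^T x s.t. A x <= b, x >= 0' is:
  Dual:  min b^T y  s.t.  A^T y >= c,  y >= 0.

So the dual LP is:
  minimize  7y1 + 10y2 + 28y3
  subject to:
    y1 + 3y3 >= 4
    y2 + y3 >= 3
    y1, y2, y3 >= 0

Solving the primal: x* = (6, 10).
  primal value c^T x* = 54.
Solving the dual: y* = (0, 1.6667, 1.3333).
  dual value b^T y* = 54.
Strong duality: c^T x* = b^T y*. Confirmed.

54


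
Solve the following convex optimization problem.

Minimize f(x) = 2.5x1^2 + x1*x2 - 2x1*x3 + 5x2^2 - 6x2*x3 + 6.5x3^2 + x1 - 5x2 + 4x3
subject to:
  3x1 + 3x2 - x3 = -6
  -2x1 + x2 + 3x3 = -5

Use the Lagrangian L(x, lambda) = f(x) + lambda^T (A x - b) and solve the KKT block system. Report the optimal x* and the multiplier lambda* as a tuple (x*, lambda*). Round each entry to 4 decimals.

Form the Lagrangian:
  L(x, lambda) = (1/2) x^T Q x + c^T x + lambda^T (A x - b)
Stationarity (grad_x L = 0): Q x + c + A^T lambda = 0.
Primal feasibility: A x = b.

This gives the KKT block system:
  [ Q   A^T ] [ x     ]   [-c ]
  [ A    0  ] [ lambda ] = [ b ]

Solving the linear system:
  x*      = (-0.9487, -1.6359, -1.7538)
  lambda* = (2.8269, 3.3045)
  f(x*)   = 16.8497

x* = (-0.9487, -1.6359, -1.7538), lambda* = (2.8269, 3.3045)


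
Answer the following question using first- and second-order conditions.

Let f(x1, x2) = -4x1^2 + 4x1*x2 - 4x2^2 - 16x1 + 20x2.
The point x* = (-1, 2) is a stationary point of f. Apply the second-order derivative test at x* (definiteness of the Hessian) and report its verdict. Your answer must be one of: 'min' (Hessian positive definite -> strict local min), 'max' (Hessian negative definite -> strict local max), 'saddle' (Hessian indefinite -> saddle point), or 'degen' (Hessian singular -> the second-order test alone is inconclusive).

Compute the Hessian H = grad^2 f:
  H = [[-8, 4], [4, -8]]
Verify stationarity: grad f(x*) = H x* + g = (0, 0).
Eigenvalues of H: -12, -4.
Both eigenvalues < 0, so H is negative definite -> x* is a strict local max.

max


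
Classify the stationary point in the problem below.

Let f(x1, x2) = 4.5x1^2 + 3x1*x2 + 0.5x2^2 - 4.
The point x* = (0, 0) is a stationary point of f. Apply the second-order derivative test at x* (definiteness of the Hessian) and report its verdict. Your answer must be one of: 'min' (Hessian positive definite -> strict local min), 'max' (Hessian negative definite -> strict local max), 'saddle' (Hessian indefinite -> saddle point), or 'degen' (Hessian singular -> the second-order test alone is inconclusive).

Compute the Hessian H = grad^2 f:
  H = [[9, 3], [3, 1]]
Verify stationarity: grad f(x*) = H x* + g = (0, 0).
Eigenvalues of H: 0, 10.
H has a zero eigenvalue (singular; positive semidefinite but not definite), so H is neither positive definite, negative definite, nor indefinite. The second-order test alone is inconclusive -> degen.
(Indeed, f is constant along the null direction of H through x*, so x* is not a strict local extremum.)

degen


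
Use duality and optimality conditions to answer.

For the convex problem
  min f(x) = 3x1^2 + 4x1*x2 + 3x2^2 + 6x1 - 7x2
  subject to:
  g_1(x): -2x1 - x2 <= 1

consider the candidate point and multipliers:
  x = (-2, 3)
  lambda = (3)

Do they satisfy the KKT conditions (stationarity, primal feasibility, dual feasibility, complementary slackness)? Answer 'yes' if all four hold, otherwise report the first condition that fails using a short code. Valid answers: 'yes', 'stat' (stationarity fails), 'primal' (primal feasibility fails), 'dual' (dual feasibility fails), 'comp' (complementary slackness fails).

Gradient of f: grad f(x) = Q x + c = (6, 3)
Constraint values g_i(x) = a_i^T x - b_i:
  g_1((-2, 3)) = 0
Stationarity residual: grad f(x) + sum_i lambda_i a_i = (0, 0)
  -> stationarity OK
Primal feasibility (all g_i <= 0): OK
Dual feasibility (all lambda_i >= 0): OK
Complementary slackness (lambda_i * g_i(x) = 0 for all i): OK

Verdict: yes, KKT holds.

yes
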